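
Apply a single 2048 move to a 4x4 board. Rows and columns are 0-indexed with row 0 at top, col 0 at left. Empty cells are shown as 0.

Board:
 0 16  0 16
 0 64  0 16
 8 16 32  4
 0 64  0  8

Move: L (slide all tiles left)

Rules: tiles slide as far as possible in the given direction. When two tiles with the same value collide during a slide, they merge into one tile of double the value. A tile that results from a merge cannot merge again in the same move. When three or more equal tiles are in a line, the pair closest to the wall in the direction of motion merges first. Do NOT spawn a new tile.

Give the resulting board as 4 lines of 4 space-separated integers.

Slide left:
row 0: [0, 16, 0, 16] -> [32, 0, 0, 0]
row 1: [0, 64, 0, 16] -> [64, 16, 0, 0]
row 2: [8, 16, 32, 4] -> [8, 16, 32, 4]
row 3: [0, 64, 0, 8] -> [64, 8, 0, 0]

Answer: 32  0  0  0
64 16  0  0
 8 16 32  4
64  8  0  0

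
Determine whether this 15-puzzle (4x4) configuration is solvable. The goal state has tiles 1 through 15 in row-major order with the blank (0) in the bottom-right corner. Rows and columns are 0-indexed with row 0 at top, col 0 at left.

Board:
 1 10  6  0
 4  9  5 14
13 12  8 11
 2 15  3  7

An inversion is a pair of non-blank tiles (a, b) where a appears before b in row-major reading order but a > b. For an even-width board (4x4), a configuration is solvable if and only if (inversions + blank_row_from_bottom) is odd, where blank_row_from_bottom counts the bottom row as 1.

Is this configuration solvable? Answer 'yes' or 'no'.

Answer: yes

Derivation:
Inversions: 47
Blank is in row 0 (0-indexed from top), which is row 4 counting from the bottom (bottom = 1).
47 + 4 = 51, which is odd, so the puzzle is solvable.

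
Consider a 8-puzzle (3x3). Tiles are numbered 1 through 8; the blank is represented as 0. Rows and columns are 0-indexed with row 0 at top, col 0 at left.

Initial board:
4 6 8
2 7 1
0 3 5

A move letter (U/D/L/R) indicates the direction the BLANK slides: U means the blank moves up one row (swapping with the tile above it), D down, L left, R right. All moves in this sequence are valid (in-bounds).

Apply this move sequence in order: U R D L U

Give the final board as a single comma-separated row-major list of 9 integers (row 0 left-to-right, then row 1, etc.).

After move 1 (U):
4 6 8
0 7 1
2 3 5

After move 2 (R):
4 6 8
7 0 1
2 3 5

After move 3 (D):
4 6 8
7 3 1
2 0 5

After move 4 (L):
4 6 8
7 3 1
0 2 5

After move 5 (U):
4 6 8
0 3 1
7 2 5

Answer: 4, 6, 8, 0, 3, 1, 7, 2, 5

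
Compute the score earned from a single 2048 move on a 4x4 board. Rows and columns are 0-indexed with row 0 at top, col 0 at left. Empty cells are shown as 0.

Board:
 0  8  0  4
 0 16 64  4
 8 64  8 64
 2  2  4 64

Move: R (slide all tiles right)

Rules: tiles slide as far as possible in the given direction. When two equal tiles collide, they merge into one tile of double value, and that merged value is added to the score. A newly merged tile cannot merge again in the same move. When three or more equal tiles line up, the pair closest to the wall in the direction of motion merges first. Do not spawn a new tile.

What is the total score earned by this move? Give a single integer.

Answer: 4

Derivation:
Slide right:
row 0: [0, 8, 0, 4] -> [0, 0, 8, 4]  score +0 (running 0)
row 1: [0, 16, 64, 4] -> [0, 16, 64, 4]  score +0 (running 0)
row 2: [8, 64, 8, 64] -> [8, 64, 8, 64]  score +0 (running 0)
row 3: [2, 2, 4, 64] -> [0, 4, 4, 64]  score +4 (running 4)
Board after move:
 0  0  8  4
 0 16 64  4
 8 64  8 64
 0  4  4 64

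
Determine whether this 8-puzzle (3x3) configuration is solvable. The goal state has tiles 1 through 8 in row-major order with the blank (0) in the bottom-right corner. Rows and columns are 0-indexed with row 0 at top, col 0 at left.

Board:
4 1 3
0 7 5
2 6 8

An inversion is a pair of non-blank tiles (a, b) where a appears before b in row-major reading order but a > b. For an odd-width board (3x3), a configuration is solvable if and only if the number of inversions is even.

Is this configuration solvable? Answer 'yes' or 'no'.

Inversions (pairs i<j in row-major order where tile[i] > tile[j] > 0): 8
8 is even, so the puzzle is solvable.

Answer: yes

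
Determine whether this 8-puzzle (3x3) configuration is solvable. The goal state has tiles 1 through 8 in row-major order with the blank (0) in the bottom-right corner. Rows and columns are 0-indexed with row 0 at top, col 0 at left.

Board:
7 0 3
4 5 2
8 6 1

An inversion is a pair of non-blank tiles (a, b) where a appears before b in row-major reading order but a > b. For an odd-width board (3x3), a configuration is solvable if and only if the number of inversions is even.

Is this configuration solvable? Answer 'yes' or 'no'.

Inversions (pairs i<j in row-major order where tile[i] > tile[j] > 0): 16
16 is even, so the puzzle is solvable.

Answer: yes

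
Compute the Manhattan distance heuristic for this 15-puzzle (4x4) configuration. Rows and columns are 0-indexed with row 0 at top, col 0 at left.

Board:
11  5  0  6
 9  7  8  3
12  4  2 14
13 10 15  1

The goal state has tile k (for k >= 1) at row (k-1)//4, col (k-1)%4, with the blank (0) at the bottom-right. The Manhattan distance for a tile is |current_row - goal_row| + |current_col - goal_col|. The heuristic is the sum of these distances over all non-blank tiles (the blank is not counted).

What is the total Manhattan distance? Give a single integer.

Answer: 34

Derivation:
Tile 11: (0,0)->(2,2) = 4
Tile 5: (0,1)->(1,0) = 2
Tile 6: (0,3)->(1,1) = 3
Tile 9: (1,0)->(2,0) = 1
Tile 7: (1,1)->(1,2) = 1
Tile 8: (1,2)->(1,3) = 1
Tile 3: (1,3)->(0,2) = 2
Tile 12: (2,0)->(2,3) = 3
Tile 4: (2,1)->(0,3) = 4
Tile 2: (2,2)->(0,1) = 3
Tile 14: (2,3)->(3,1) = 3
Tile 13: (3,0)->(3,0) = 0
Tile 10: (3,1)->(2,1) = 1
Tile 15: (3,2)->(3,2) = 0
Tile 1: (3,3)->(0,0) = 6
Sum: 4 + 2 + 3 + 1 + 1 + 1 + 2 + 3 + 4 + 3 + 3 + 0 + 1 + 0 + 6 = 34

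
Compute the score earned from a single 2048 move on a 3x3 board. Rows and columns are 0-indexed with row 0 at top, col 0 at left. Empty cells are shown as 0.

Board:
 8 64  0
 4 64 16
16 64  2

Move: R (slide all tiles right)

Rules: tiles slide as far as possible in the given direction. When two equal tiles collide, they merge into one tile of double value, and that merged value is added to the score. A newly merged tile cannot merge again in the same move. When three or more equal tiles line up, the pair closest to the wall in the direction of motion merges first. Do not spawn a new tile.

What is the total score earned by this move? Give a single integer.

Slide right:
row 0: [8, 64, 0] -> [0, 8, 64]  score +0 (running 0)
row 1: [4, 64, 16] -> [4, 64, 16]  score +0 (running 0)
row 2: [16, 64, 2] -> [16, 64, 2]  score +0 (running 0)
Board after move:
 0  8 64
 4 64 16
16 64  2

Answer: 0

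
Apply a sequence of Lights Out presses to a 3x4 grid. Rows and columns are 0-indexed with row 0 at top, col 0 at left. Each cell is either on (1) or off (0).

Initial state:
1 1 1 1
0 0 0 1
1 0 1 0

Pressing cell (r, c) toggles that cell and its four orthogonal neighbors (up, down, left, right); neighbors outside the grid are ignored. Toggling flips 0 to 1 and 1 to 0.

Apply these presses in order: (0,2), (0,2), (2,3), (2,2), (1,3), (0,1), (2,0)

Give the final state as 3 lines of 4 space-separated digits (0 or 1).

Answer: 0 0 0 0
1 1 0 1
0 0 1 1

Derivation:
After press 1 at (0,2):
1 0 0 0
0 0 1 1
1 0 1 0

After press 2 at (0,2):
1 1 1 1
0 0 0 1
1 0 1 0

After press 3 at (2,3):
1 1 1 1
0 0 0 0
1 0 0 1

After press 4 at (2,2):
1 1 1 1
0 0 1 0
1 1 1 0

After press 5 at (1,3):
1 1 1 0
0 0 0 1
1 1 1 1

After press 6 at (0,1):
0 0 0 0
0 1 0 1
1 1 1 1

After press 7 at (2,0):
0 0 0 0
1 1 0 1
0 0 1 1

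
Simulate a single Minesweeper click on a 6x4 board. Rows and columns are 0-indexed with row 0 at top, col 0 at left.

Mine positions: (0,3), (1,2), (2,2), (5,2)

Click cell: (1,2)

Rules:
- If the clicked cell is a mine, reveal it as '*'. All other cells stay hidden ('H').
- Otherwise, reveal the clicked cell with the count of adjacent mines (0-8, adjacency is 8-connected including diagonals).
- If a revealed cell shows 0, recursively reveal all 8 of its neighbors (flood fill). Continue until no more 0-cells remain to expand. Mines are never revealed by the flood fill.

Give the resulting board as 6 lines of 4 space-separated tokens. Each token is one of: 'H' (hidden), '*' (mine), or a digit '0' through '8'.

H H H H
H H * H
H H H H
H H H H
H H H H
H H H H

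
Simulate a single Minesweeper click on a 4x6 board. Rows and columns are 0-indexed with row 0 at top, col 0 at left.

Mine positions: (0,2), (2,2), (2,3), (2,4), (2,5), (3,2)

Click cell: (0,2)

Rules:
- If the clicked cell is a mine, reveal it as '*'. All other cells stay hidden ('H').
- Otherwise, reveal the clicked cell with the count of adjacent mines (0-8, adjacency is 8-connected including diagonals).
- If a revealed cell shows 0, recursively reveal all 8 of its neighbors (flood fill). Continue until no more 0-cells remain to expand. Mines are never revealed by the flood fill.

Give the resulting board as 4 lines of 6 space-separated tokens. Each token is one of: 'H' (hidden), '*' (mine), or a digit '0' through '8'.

H H * H H H
H H H H H H
H H H H H H
H H H H H H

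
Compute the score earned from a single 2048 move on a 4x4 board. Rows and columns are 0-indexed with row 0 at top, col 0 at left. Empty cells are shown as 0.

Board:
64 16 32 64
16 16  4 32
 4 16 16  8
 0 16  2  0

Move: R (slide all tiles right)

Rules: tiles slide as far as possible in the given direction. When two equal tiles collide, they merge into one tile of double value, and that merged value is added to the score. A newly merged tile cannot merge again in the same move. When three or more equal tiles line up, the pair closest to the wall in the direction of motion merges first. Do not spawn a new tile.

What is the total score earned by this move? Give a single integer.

Answer: 64

Derivation:
Slide right:
row 0: [64, 16, 32, 64] -> [64, 16, 32, 64]  score +0 (running 0)
row 1: [16, 16, 4, 32] -> [0, 32, 4, 32]  score +32 (running 32)
row 2: [4, 16, 16, 8] -> [0, 4, 32, 8]  score +32 (running 64)
row 3: [0, 16, 2, 0] -> [0, 0, 16, 2]  score +0 (running 64)
Board after move:
64 16 32 64
 0 32  4 32
 0  4 32  8
 0  0 16  2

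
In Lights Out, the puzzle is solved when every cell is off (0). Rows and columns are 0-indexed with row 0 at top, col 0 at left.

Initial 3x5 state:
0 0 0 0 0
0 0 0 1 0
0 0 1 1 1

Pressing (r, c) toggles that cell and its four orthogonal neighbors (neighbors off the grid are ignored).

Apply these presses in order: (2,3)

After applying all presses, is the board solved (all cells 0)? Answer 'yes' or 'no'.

After press 1 at (2,3):
0 0 0 0 0
0 0 0 0 0
0 0 0 0 0

Lights still on: 0

Answer: yes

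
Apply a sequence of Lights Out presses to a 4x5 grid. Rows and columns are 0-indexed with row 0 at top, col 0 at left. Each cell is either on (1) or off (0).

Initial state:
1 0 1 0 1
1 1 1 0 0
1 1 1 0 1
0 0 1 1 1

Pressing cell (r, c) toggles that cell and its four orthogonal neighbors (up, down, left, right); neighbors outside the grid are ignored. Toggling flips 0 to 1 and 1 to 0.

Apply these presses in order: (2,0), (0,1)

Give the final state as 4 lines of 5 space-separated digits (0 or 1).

Answer: 0 1 0 0 1
0 0 1 0 0
0 0 1 0 1
1 0 1 1 1

Derivation:
After press 1 at (2,0):
1 0 1 0 1
0 1 1 0 0
0 0 1 0 1
1 0 1 1 1

After press 2 at (0,1):
0 1 0 0 1
0 0 1 0 0
0 0 1 0 1
1 0 1 1 1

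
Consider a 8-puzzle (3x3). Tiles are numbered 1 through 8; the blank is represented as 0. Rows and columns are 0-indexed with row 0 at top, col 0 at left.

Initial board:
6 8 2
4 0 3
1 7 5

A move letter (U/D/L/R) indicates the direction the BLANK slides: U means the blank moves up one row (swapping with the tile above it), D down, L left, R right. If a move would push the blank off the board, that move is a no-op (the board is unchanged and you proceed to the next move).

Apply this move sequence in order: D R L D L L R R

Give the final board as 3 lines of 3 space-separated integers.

After move 1 (D):
6 8 2
4 7 3
1 0 5

After move 2 (R):
6 8 2
4 7 3
1 5 0

After move 3 (L):
6 8 2
4 7 3
1 0 5

After move 4 (D):
6 8 2
4 7 3
1 0 5

After move 5 (L):
6 8 2
4 7 3
0 1 5

After move 6 (L):
6 8 2
4 7 3
0 1 5

After move 7 (R):
6 8 2
4 7 3
1 0 5

After move 8 (R):
6 8 2
4 7 3
1 5 0

Answer: 6 8 2
4 7 3
1 5 0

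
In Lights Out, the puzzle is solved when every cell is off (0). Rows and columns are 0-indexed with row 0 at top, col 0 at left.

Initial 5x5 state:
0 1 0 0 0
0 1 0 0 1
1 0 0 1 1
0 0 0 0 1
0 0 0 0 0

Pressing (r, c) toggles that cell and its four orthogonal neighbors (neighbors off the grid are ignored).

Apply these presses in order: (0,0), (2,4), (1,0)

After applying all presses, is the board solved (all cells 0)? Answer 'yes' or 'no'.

After press 1 at (0,0):
1 0 0 0 0
1 1 0 0 1
1 0 0 1 1
0 0 0 0 1
0 0 0 0 0

After press 2 at (2,4):
1 0 0 0 0
1 1 0 0 0
1 0 0 0 0
0 0 0 0 0
0 0 0 0 0

After press 3 at (1,0):
0 0 0 0 0
0 0 0 0 0
0 0 0 0 0
0 0 0 0 0
0 0 0 0 0

Lights still on: 0

Answer: yes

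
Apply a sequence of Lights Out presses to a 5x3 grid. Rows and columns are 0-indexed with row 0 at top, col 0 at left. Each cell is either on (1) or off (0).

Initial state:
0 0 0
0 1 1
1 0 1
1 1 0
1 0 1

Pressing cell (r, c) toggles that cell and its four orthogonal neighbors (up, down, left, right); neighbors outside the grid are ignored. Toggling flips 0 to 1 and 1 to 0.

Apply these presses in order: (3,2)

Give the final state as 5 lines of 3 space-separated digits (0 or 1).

After press 1 at (3,2):
0 0 0
0 1 1
1 0 0
1 0 1
1 0 0

Answer: 0 0 0
0 1 1
1 0 0
1 0 1
1 0 0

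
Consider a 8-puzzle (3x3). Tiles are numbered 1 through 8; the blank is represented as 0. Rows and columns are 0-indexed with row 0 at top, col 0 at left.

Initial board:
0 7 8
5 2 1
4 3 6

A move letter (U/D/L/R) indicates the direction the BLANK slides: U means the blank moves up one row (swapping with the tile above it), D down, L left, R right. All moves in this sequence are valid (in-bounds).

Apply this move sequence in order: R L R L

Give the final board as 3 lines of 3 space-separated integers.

Answer: 0 7 8
5 2 1
4 3 6

Derivation:
After move 1 (R):
7 0 8
5 2 1
4 3 6

After move 2 (L):
0 7 8
5 2 1
4 3 6

After move 3 (R):
7 0 8
5 2 1
4 3 6

After move 4 (L):
0 7 8
5 2 1
4 3 6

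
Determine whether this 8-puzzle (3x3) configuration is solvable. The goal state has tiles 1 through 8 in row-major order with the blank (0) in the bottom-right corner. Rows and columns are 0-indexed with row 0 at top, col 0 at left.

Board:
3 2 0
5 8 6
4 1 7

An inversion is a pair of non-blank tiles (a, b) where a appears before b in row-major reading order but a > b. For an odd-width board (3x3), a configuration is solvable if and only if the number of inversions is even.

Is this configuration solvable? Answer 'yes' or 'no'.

Inversions (pairs i<j in row-major order where tile[i] > tile[j] > 0): 12
12 is even, so the puzzle is solvable.

Answer: yes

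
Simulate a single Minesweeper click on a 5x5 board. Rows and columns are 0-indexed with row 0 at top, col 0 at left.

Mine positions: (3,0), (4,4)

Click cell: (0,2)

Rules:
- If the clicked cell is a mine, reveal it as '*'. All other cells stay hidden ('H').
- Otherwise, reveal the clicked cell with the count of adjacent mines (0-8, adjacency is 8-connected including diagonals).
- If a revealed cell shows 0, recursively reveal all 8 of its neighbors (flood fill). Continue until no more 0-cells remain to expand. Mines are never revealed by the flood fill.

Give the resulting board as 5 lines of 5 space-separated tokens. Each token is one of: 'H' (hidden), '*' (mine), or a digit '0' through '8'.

0 0 0 0 0
0 0 0 0 0
1 1 0 0 0
H 1 0 1 1
H 1 0 1 H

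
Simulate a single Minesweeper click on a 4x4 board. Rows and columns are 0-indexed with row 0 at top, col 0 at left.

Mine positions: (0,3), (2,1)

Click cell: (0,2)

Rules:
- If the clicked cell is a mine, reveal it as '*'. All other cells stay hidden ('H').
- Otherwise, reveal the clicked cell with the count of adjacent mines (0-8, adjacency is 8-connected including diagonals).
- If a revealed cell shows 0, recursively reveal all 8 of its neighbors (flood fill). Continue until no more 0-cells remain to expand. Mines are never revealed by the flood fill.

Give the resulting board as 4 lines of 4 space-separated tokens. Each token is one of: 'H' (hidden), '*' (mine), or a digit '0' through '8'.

H H 1 H
H H H H
H H H H
H H H H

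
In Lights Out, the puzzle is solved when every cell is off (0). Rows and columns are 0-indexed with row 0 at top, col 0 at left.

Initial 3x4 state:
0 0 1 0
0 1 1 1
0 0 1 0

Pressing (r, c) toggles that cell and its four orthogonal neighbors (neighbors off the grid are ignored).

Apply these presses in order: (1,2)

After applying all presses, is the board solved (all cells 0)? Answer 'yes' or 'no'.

Answer: yes

Derivation:
After press 1 at (1,2):
0 0 0 0
0 0 0 0
0 0 0 0

Lights still on: 0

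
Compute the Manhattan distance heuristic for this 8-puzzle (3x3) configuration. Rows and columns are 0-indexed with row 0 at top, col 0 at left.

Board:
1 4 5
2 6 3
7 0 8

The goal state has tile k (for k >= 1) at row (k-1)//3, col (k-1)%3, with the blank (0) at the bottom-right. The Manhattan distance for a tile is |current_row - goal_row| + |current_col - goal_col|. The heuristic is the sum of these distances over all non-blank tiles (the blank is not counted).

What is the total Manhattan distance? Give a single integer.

Answer: 9

Derivation:
Tile 1: (0,0)->(0,0) = 0
Tile 4: (0,1)->(1,0) = 2
Tile 5: (0,2)->(1,1) = 2
Tile 2: (1,0)->(0,1) = 2
Tile 6: (1,1)->(1,2) = 1
Tile 3: (1,2)->(0,2) = 1
Tile 7: (2,0)->(2,0) = 0
Tile 8: (2,2)->(2,1) = 1
Sum: 0 + 2 + 2 + 2 + 1 + 1 + 0 + 1 = 9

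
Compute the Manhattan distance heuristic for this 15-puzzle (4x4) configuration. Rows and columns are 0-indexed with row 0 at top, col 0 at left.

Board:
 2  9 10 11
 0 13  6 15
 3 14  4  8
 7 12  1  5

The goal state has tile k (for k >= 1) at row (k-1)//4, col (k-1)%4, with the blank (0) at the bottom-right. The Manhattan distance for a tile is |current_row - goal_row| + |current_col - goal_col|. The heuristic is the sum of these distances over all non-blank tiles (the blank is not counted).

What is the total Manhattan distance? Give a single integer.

Tile 2: at (0,0), goal (0,1), distance |0-0|+|0-1| = 1
Tile 9: at (0,1), goal (2,0), distance |0-2|+|1-0| = 3
Tile 10: at (0,2), goal (2,1), distance |0-2|+|2-1| = 3
Tile 11: at (0,3), goal (2,2), distance |0-2|+|3-2| = 3
Tile 13: at (1,1), goal (3,0), distance |1-3|+|1-0| = 3
Tile 6: at (1,2), goal (1,1), distance |1-1|+|2-1| = 1
Tile 15: at (1,3), goal (3,2), distance |1-3|+|3-2| = 3
Tile 3: at (2,0), goal (0,2), distance |2-0|+|0-2| = 4
Tile 14: at (2,1), goal (3,1), distance |2-3|+|1-1| = 1
Tile 4: at (2,2), goal (0,3), distance |2-0|+|2-3| = 3
Tile 8: at (2,3), goal (1,3), distance |2-1|+|3-3| = 1
Tile 7: at (3,0), goal (1,2), distance |3-1|+|0-2| = 4
Tile 12: at (3,1), goal (2,3), distance |3-2|+|1-3| = 3
Tile 1: at (3,2), goal (0,0), distance |3-0|+|2-0| = 5
Tile 5: at (3,3), goal (1,0), distance |3-1|+|3-0| = 5
Sum: 1 + 3 + 3 + 3 + 3 + 1 + 3 + 4 + 1 + 3 + 1 + 4 + 3 + 5 + 5 = 43

Answer: 43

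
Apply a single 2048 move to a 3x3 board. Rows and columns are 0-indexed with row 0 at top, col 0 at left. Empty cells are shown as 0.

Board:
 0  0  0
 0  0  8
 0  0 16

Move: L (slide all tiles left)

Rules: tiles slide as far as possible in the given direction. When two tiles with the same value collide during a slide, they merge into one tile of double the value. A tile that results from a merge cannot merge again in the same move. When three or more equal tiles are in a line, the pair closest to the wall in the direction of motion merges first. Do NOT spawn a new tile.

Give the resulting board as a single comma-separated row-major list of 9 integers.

Answer: 0, 0, 0, 8, 0, 0, 16, 0, 0

Derivation:
Slide left:
row 0: [0, 0, 0] -> [0, 0, 0]
row 1: [0, 0, 8] -> [8, 0, 0]
row 2: [0, 0, 16] -> [16, 0, 0]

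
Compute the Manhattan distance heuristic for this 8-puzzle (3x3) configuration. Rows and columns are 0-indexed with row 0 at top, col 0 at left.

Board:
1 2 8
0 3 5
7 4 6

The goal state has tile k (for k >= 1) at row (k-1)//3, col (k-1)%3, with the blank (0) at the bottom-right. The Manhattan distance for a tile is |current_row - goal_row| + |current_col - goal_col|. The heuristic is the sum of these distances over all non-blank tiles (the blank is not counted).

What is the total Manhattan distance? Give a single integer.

Answer: 9

Derivation:
Tile 1: (0,0)->(0,0) = 0
Tile 2: (0,1)->(0,1) = 0
Tile 8: (0,2)->(2,1) = 3
Tile 3: (1,1)->(0,2) = 2
Tile 5: (1,2)->(1,1) = 1
Tile 7: (2,0)->(2,0) = 0
Tile 4: (2,1)->(1,0) = 2
Tile 6: (2,2)->(1,2) = 1
Sum: 0 + 0 + 3 + 2 + 1 + 0 + 2 + 1 = 9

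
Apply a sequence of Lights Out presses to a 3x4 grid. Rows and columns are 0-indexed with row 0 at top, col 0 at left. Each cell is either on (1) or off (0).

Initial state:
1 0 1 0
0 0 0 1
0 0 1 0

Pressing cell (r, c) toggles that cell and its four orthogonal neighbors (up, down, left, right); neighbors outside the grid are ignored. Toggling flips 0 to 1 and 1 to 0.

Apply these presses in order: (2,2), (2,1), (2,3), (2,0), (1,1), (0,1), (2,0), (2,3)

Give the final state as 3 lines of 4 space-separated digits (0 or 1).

After press 1 at (2,2):
1 0 1 0
0 0 1 1
0 1 0 1

After press 2 at (2,1):
1 0 1 0
0 1 1 1
1 0 1 1

After press 3 at (2,3):
1 0 1 0
0 1 1 0
1 0 0 0

After press 4 at (2,0):
1 0 1 0
1 1 1 0
0 1 0 0

After press 5 at (1,1):
1 1 1 0
0 0 0 0
0 0 0 0

After press 6 at (0,1):
0 0 0 0
0 1 0 0
0 0 0 0

After press 7 at (2,0):
0 0 0 0
1 1 0 0
1 1 0 0

After press 8 at (2,3):
0 0 0 0
1 1 0 1
1 1 1 1

Answer: 0 0 0 0
1 1 0 1
1 1 1 1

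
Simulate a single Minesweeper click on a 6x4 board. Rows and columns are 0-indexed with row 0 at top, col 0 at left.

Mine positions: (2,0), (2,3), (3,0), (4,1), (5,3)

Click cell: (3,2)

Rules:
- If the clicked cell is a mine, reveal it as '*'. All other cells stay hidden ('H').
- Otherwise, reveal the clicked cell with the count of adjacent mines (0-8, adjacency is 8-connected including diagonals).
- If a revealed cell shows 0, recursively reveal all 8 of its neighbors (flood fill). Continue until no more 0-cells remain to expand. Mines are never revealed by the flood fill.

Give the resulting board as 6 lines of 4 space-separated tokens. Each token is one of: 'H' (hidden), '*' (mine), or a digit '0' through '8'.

H H H H
H H H H
H H H H
H H 2 H
H H H H
H H H H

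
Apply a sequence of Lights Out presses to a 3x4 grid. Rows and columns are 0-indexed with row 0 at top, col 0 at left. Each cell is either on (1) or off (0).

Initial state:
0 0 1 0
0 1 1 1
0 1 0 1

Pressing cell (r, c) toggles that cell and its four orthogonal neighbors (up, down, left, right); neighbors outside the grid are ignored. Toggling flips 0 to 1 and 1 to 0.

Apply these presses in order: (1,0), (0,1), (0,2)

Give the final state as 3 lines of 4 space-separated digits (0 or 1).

After press 1 at (1,0):
1 0 1 0
1 0 1 1
1 1 0 1

After press 2 at (0,1):
0 1 0 0
1 1 1 1
1 1 0 1

After press 3 at (0,2):
0 0 1 1
1 1 0 1
1 1 0 1

Answer: 0 0 1 1
1 1 0 1
1 1 0 1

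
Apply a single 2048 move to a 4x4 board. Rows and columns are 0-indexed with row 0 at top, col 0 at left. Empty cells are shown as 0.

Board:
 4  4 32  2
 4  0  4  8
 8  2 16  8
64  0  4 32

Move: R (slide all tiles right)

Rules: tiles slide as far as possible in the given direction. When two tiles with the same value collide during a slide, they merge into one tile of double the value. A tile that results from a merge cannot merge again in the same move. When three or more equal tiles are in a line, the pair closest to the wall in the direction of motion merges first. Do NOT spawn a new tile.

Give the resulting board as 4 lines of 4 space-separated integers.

Slide right:
row 0: [4, 4, 32, 2] -> [0, 8, 32, 2]
row 1: [4, 0, 4, 8] -> [0, 0, 8, 8]
row 2: [8, 2, 16, 8] -> [8, 2, 16, 8]
row 3: [64, 0, 4, 32] -> [0, 64, 4, 32]

Answer:  0  8 32  2
 0  0  8  8
 8  2 16  8
 0 64  4 32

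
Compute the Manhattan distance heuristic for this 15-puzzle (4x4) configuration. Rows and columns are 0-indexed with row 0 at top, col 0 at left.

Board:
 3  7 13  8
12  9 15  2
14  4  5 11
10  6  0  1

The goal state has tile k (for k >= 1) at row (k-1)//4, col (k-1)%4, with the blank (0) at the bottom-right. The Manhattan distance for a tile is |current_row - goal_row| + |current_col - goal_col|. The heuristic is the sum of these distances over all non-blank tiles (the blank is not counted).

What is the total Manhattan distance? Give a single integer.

Tile 3: at (0,0), goal (0,2), distance |0-0|+|0-2| = 2
Tile 7: at (0,1), goal (1,2), distance |0-1|+|1-2| = 2
Tile 13: at (0,2), goal (3,0), distance |0-3|+|2-0| = 5
Tile 8: at (0,3), goal (1,3), distance |0-1|+|3-3| = 1
Tile 12: at (1,0), goal (2,3), distance |1-2|+|0-3| = 4
Tile 9: at (1,1), goal (2,0), distance |1-2|+|1-0| = 2
Tile 15: at (1,2), goal (3,2), distance |1-3|+|2-2| = 2
Tile 2: at (1,3), goal (0,1), distance |1-0|+|3-1| = 3
Tile 14: at (2,0), goal (3,1), distance |2-3|+|0-1| = 2
Tile 4: at (2,1), goal (0,3), distance |2-0|+|1-3| = 4
Tile 5: at (2,2), goal (1,0), distance |2-1|+|2-0| = 3
Tile 11: at (2,3), goal (2,2), distance |2-2|+|3-2| = 1
Tile 10: at (3,0), goal (2,1), distance |3-2|+|0-1| = 2
Tile 6: at (3,1), goal (1,1), distance |3-1|+|1-1| = 2
Tile 1: at (3,3), goal (0,0), distance |3-0|+|3-0| = 6
Sum: 2 + 2 + 5 + 1 + 4 + 2 + 2 + 3 + 2 + 4 + 3 + 1 + 2 + 2 + 6 = 41

Answer: 41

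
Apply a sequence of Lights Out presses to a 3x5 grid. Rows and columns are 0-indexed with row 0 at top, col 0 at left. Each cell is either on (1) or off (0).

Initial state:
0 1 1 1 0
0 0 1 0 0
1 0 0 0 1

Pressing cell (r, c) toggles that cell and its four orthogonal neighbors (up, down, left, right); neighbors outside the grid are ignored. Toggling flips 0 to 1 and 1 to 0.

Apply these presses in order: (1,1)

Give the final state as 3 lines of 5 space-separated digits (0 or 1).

Answer: 0 0 1 1 0
1 1 0 0 0
1 1 0 0 1

Derivation:
After press 1 at (1,1):
0 0 1 1 0
1 1 0 0 0
1 1 0 0 1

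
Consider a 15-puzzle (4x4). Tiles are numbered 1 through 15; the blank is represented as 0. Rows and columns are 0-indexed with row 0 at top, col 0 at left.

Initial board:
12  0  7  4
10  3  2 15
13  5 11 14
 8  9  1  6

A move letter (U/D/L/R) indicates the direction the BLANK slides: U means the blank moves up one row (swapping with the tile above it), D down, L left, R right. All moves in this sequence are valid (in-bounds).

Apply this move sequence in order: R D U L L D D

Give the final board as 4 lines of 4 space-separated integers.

After move 1 (R):
12  7  0  4
10  3  2 15
13  5 11 14
 8  9  1  6

After move 2 (D):
12  7  2  4
10  3  0 15
13  5 11 14
 8  9  1  6

After move 3 (U):
12  7  0  4
10  3  2 15
13  5 11 14
 8  9  1  6

After move 4 (L):
12  0  7  4
10  3  2 15
13  5 11 14
 8  9  1  6

After move 5 (L):
 0 12  7  4
10  3  2 15
13  5 11 14
 8  9  1  6

After move 6 (D):
10 12  7  4
 0  3  2 15
13  5 11 14
 8  9  1  6

After move 7 (D):
10 12  7  4
13  3  2 15
 0  5 11 14
 8  9  1  6

Answer: 10 12  7  4
13  3  2 15
 0  5 11 14
 8  9  1  6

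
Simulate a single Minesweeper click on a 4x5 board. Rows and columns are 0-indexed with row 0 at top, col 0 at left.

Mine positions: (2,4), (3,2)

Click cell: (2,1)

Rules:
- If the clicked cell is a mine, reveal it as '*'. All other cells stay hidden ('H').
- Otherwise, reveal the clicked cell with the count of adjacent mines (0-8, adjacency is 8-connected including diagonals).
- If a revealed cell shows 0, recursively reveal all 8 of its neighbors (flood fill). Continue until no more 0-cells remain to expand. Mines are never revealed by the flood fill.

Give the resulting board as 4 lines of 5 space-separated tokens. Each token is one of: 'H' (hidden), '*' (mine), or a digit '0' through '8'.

H H H H H
H H H H H
H 1 H H H
H H H H H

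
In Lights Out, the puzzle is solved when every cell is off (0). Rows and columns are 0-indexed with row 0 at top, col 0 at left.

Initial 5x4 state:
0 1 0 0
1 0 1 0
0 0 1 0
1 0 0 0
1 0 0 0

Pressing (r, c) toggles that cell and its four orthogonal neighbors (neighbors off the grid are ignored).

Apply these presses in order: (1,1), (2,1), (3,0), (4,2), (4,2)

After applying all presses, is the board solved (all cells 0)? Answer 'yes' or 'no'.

After press 1 at (1,1):
0 0 0 0
0 1 0 0
0 1 1 0
1 0 0 0
1 0 0 0

After press 2 at (2,1):
0 0 0 0
0 0 0 0
1 0 0 0
1 1 0 0
1 0 0 0

After press 3 at (3,0):
0 0 0 0
0 0 0 0
0 0 0 0
0 0 0 0
0 0 0 0

After press 4 at (4,2):
0 0 0 0
0 0 0 0
0 0 0 0
0 0 1 0
0 1 1 1

After press 5 at (4,2):
0 0 0 0
0 0 0 0
0 0 0 0
0 0 0 0
0 0 0 0

Lights still on: 0

Answer: yes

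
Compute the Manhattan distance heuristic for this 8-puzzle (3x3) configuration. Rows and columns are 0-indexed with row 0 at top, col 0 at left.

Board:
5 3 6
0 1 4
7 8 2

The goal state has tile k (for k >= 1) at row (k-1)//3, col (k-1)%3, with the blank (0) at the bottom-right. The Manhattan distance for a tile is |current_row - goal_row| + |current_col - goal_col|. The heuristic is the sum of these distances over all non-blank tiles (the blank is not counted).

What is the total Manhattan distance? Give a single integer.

Answer: 11

Derivation:
Tile 5: (0,0)->(1,1) = 2
Tile 3: (0,1)->(0,2) = 1
Tile 6: (0,2)->(1,2) = 1
Tile 1: (1,1)->(0,0) = 2
Tile 4: (1,2)->(1,0) = 2
Tile 7: (2,0)->(2,0) = 0
Tile 8: (2,1)->(2,1) = 0
Tile 2: (2,2)->(0,1) = 3
Sum: 2 + 1 + 1 + 2 + 2 + 0 + 0 + 3 = 11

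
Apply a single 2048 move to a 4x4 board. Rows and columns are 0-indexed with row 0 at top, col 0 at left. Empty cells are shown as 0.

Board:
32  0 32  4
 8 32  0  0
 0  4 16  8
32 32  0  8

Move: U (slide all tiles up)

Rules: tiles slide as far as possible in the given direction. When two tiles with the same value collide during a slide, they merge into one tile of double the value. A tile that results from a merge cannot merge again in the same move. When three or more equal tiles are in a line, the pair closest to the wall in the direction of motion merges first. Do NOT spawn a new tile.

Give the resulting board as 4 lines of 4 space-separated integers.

Slide up:
col 0: [32, 8, 0, 32] -> [32, 8, 32, 0]
col 1: [0, 32, 4, 32] -> [32, 4, 32, 0]
col 2: [32, 0, 16, 0] -> [32, 16, 0, 0]
col 3: [4, 0, 8, 8] -> [4, 16, 0, 0]

Answer: 32 32 32  4
 8  4 16 16
32 32  0  0
 0  0  0  0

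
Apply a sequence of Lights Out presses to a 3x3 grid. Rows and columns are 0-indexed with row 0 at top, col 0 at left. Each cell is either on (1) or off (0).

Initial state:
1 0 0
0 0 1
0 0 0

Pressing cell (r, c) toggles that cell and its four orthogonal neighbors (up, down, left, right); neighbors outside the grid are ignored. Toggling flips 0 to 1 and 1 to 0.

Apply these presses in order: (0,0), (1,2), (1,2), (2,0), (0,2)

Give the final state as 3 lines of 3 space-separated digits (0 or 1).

Answer: 0 0 1
0 0 0
1 1 0

Derivation:
After press 1 at (0,0):
0 1 0
1 0 1
0 0 0

After press 2 at (1,2):
0 1 1
1 1 0
0 0 1

After press 3 at (1,2):
0 1 0
1 0 1
0 0 0

After press 4 at (2,0):
0 1 0
0 0 1
1 1 0

After press 5 at (0,2):
0 0 1
0 0 0
1 1 0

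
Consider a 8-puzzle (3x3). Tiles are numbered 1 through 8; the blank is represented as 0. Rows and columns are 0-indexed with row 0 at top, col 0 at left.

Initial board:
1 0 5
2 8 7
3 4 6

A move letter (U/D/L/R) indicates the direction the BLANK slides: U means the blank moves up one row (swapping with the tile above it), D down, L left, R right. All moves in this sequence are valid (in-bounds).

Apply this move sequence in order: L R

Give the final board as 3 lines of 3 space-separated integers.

Answer: 1 0 5
2 8 7
3 4 6

Derivation:
After move 1 (L):
0 1 5
2 8 7
3 4 6

After move 2 (R):
1 0 5
2 8 7
3 4 6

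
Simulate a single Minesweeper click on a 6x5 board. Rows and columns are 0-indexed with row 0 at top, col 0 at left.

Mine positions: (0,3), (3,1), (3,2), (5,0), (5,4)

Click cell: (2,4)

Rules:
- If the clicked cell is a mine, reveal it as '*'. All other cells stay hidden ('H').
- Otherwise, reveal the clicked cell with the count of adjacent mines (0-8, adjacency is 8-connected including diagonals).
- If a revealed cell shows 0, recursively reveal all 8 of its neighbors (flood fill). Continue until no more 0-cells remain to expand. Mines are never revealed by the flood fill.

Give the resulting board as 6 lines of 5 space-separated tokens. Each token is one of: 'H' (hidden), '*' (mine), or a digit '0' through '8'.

H H H H H
H H H 1 1
H H H 1 0
H H H 1 0
H H H 2 1
H H H H H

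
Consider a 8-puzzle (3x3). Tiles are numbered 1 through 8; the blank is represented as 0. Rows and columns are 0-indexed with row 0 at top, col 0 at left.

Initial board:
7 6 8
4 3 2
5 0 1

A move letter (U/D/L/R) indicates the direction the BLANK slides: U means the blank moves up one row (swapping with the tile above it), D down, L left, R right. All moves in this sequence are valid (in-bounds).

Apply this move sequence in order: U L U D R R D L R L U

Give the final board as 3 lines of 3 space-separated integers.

Answer: 7 6 8
4 0 1
5 2 3

Derivation:
After move 1 (U):
7 6 8
4 0 2
5 3 1

After move 2 (L):
7 6 8
0 4 2
5 3 1

After move 3 (U):
0 6 8
7 4 2
5 3 1

After move 4 (D):
7 6 8
0 4 2
5 3 1

After move 5 (R):
7 6 8
4 0 2
5 3 1

After move 6 (R):
7 6 8
4 2 0
5 3 1

After move 7 (D):
7 6 8
4 2 1
5 3 0

After move 8 (L):
7 6 8
4 2 1
5 0 3

After move 9 (R):
7 6 8
4 2 1
5 3 0

After move 10 (L):
7 6 8
4 2 1
5 0 3

After move 11 (U):
7 6 8
4 0 1
5 2 3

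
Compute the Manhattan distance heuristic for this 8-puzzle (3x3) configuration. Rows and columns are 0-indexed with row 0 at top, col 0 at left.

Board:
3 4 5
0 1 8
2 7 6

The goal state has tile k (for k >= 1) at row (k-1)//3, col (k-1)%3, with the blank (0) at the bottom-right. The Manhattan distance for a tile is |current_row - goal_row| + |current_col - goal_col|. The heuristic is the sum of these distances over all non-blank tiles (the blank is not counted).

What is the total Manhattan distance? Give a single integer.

Tile 3: at (0,0), goal (0,2), distance |0-0|+|0-2| = 2
Tile 4: at (0,1), goal (1,0), distance |0-1|+|1-0| = 2
Tile 5: at (0,2), goal (1,1), distance |0-1|+|2-1| = 2
Tile 1: at (1,1), goal (0,0), distance |1-0|+|1-0| = 2
Tile 8: at (1,2), goal (2,1), distance |1-2|+|2-1| = 2
Tile 2: at (2,0), goal (0,1), distance |2-0|+|0-1| = 3
Tile 7: at (2,1), goal (2,0), distance |2-2|+|1-0| = 1
Tile 6: at (2,2), goal (1,2), distance |2-1|+|2-2| = 1
Sum: 2 + 2 + 2 + 2 + 2 + 3 + 1 + 1 = 15

Answer: 15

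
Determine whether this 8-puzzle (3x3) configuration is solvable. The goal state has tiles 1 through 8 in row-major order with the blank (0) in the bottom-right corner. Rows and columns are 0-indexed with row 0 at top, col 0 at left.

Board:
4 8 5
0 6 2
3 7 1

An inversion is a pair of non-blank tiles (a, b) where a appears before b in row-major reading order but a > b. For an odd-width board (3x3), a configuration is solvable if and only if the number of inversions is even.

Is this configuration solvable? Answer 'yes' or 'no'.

Inversions (pairs i<j in row-major order where tile[i] > tile[j] > 0): 18
18 is even, so the puzzle is solvable.

Answer: yes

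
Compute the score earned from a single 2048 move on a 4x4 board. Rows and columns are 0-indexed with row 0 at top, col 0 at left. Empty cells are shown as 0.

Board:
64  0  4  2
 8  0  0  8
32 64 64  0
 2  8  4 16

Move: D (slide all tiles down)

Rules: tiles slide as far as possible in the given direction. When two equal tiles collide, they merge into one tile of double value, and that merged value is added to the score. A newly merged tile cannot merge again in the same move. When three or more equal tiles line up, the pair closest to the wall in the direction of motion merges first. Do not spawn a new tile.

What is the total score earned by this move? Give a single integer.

Slide down:
col 0: [64, 8, 32, 2] -> [64, 8, 32, 2]  score +0 (running 0)
col 1: [0, 0, 64, 8] -> [0, 0, 64, 8]  score +0 (running 0)
col 2: [4, 0, 64, 4] -> [0, 4, 64, 4]  score +0 (running 0)
col 3: [2, 8, 0, 16] -> [0, 2, 8, 16]  score +0 (running 0)
Board after move:
64  0  0  0
 8  0  4  2
32 64 64  8
 2  8  4 16

Answer: 0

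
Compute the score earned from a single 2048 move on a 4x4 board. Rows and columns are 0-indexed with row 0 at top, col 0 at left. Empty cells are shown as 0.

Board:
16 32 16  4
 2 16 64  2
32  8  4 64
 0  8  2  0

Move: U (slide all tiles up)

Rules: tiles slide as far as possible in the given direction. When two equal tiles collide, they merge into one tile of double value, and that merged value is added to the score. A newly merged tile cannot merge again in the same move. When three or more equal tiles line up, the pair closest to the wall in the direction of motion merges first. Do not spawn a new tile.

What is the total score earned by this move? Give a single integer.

Slide up:
col 0: [16, 2, 32, 0] -> [16, 2, 32, 0]  score +0 (running 0)
col 1: [32, 16, 8, 8] -> [32, 16, 16, 0]  score +16 (running 16)
col 2: [16, 64, 4, 2] -> [16, 64, 4, 2]  score +0 (running 16)
col 3: [4, 2, 64, 0] -> [4, 2, 64, 0]  score +0 (running 16)
Board after move:
16 32 16  4
 2 16 64  2
32 16  4 64
 0  0  2  0

Answer: 16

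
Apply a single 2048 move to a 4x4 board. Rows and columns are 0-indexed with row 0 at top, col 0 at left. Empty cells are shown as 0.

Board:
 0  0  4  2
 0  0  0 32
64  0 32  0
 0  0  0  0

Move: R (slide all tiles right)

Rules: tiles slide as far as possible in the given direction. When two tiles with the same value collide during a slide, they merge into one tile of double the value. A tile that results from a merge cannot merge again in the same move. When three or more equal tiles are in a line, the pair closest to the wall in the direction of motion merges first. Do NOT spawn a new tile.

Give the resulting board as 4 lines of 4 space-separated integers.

Slide right:
row 0: [0, 0, 4, 2] -> [0, 0, 4, 2]
row 1: [0, 0, 0, 32] -> [0, 0, 0, 32]
row 2: [64, 0, 32, 0] -> [0, 0, 64, 32]
row 3: [0, 0, 0, 0] -> [0, 0, 0, 0]

Answer:  0  0  4  2
 0  0  0 32
 0  0 64 32
 0  0  0  0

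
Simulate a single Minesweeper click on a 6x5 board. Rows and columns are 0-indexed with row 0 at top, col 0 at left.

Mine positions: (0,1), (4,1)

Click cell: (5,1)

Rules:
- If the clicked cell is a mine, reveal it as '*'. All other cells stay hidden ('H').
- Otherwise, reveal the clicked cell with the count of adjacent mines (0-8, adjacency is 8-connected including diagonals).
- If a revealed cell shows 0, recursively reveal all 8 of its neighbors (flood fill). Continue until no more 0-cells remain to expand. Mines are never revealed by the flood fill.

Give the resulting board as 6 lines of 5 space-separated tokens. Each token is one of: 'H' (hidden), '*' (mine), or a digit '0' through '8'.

H H H H H
H H H H H
H H H H H
H H H H H
H H H H H
H 1 H H H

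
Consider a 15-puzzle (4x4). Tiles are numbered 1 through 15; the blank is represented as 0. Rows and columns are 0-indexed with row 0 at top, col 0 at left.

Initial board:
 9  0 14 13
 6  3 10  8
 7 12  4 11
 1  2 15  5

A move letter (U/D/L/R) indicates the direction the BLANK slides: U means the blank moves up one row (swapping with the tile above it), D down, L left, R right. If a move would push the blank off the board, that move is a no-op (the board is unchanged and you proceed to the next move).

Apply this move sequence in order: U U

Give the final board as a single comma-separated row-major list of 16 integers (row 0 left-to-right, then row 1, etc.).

Answer: 9, 0, 14, 13, 6, 3, 10, 8, 7, 12, 4, 11, 1, 2, 15, 5

Derivation:
After move 1 (U):
 9  0 14 13
 6  3 10  8
 7 12  4 11
 1  2 15  5

After move 2 (U):
 9  0 14 13
 6  3 10  8
 7 12  4 11
 1  2 15  5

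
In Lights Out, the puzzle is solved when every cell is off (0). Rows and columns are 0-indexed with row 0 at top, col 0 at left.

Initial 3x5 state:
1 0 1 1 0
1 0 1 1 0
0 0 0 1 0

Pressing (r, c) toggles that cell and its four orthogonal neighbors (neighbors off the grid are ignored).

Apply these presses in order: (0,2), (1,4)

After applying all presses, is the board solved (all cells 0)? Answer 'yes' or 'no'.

After press 1 at (0,2):
1 1 0 0 0
1 0 0 1 0
0 0 0 1 0

After press 2 at (1,4):
1 1 0 0 1
1 0 0 0 1
0 0 0 1 1

Lights still on: 7

Answer: no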